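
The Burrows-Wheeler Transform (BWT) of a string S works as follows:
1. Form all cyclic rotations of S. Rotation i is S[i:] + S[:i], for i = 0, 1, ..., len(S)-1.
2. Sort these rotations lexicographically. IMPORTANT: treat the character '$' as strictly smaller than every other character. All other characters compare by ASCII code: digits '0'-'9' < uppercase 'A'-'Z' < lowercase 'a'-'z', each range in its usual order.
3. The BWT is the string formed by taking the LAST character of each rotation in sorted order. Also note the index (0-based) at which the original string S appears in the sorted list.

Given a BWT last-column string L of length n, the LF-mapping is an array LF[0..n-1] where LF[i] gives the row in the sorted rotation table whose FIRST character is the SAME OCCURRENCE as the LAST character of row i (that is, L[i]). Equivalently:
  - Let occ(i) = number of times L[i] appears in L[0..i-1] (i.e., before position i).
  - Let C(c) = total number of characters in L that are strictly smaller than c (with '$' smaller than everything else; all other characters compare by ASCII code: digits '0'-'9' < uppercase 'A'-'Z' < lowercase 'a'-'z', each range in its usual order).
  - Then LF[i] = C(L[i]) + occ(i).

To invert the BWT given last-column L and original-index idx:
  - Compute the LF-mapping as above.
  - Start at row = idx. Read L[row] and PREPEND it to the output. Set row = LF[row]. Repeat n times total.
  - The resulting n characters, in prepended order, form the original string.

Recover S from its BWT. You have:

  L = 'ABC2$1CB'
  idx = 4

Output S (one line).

Answer: B1BCC2A$

Derivation:
LF mapping: 3 4 6 2 0 1 7 5
Walk LF starting at row 4, prepending L[row]:
  step 1: row=4, L[4]='$', prepend. Next row=LF[4]=0
  step 2: row=0, L[0]='A', prepend. Next row=LF[0]=3
  step 3: row=3, L[3]='2', prepend. Next row=LF[3]=2
  step 4: row=2, L[2]='C', prepend. Next row=LF[2]=6
  step 5: row=6, L[6]='C', prepend. Next row=LF[6]=7
  step 6: row=7, L[7]='B', prepend. Next row=LF[7]=5
  step 7: row=5, L[5]='1', prepend. Next row=LF[5]=1
  step 8: row=1, L[1]='B', prepend. Next row=LF[1]=4
Reversed output: B1BCC2A$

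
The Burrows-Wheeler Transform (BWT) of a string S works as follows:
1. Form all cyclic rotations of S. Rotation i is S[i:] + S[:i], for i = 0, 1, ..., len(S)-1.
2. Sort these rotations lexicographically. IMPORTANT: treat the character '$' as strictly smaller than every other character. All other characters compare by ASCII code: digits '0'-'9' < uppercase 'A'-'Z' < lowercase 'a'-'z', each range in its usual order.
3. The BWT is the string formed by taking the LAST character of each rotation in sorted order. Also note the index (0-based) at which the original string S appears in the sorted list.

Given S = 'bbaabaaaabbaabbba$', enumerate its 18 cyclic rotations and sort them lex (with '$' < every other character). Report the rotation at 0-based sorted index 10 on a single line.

All 18 rotations (rotation i = S[i:]+S[:i]):
  rot[0] = bbaabaaaabbaabbba$
  rot[1] = baabaaaabbaabbba$b
  rot[2] = aabaaaabbaabbba$bb
  rot[3] = abaaaabbaabbba$bba
  rot[4] = baaaabbaabbba$bbaa
  rot[5] = aaaabbaabbba$bbaab
  rot[6] = aaabbaabbba$bbaaba
  rot[7] = aabbaabbba$bbaabaa
  rot[8] = abbaabbba$bbaabaaa
  rot[9] = bbaabbba$bbaabaaaa
  rot[10] = baabbba$bbaabaaaab
  rot[11] = aabbba$bbaabaaaabb
  rot[12] = abbba$bbaabaaaabba
  rot[13] = bbba$bbaabaaaabbaa
  rot[14] = bba$bbaabaaaabbaab
  rot[15] = ba$bbaabaaaabbaabb
  rot[16] = a$bbaabaaaabbaabbb
  rot[17] = $bbaabaaaabbaabbba
Sorted (with $ < everything):
  sorted[0] = $bbaabaaaabbaabbba
  sorted[1] = a$bbaabaaaabbaabbb
  sorted[2] = aaaabbaabbba$bbaab
  sorted[3] = aaabbaabbba$bbaaba
  sorted[4] = aabaaaabbaabbba$bb
  sorted[5] = aabbaabbba$bbaabaa
  sorted[6] = aabbba$bbaabaaaabb
  sorted[7] = abaaaabbaabbba$bba
  sorted[8] = abbaabbba$bbaabaaa
  sorted[9] = abbba$bbaabaaaabba
  sorted[10] = ba$bbaabaaaabbaabb
  sorted[11] = baaaabbaabbba$bbaa
  sorted[12] = baabaaaabbaabbba$b
  sorted[13] = baabbba$bbaabaaaab
  sorted[14] = bba$bbaabaaaabbaab
  sorted[15] = bbaabaaaabbaabbba$
  sorted[16] = bbaabbba$bbaabaaaa
  sorted[17] = bbba$bbaabaaaabbaa
sorted[10] = ba$bbaabaaaabbaabb

Answer: ba$bbaabaaaabbaabb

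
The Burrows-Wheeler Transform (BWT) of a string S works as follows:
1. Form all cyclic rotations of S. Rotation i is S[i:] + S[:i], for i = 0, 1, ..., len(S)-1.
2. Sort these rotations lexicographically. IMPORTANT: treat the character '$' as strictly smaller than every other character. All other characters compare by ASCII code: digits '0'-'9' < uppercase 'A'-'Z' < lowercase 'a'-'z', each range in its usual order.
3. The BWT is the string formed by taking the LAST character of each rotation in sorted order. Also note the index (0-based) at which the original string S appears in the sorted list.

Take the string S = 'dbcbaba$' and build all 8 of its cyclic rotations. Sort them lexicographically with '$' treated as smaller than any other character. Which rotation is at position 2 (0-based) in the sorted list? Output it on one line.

Answer: aba$dbcb

Derivation:
All 8 rotations (rotation i = S[i:]+S[:i]):
  rot[0] = dbcbaba$
  rot[1] = bcbaba$d
  rot[2] = cbaba$db
  rot[3] = baba$dbc
  rot[4] = aba$dbcb
  rot[5] = ba$dbcba
  rot[6] = a$dbcbab
  rot[7] = $dbcbaba
Sorted (with $ < everything):
  sorted[0] = $dbcbaba
  sorted[1] = a$dbcbab
  sorted[2] = aba$dbcb
  sorted[3] = ba$dbcba
  sorted[4] = baba$dbc
  sorted[5] = bcbaba$d
  sorted[6] = cbaba$db
  sorted[7] = dbcbaba$
sorted[2] = aba$dbcb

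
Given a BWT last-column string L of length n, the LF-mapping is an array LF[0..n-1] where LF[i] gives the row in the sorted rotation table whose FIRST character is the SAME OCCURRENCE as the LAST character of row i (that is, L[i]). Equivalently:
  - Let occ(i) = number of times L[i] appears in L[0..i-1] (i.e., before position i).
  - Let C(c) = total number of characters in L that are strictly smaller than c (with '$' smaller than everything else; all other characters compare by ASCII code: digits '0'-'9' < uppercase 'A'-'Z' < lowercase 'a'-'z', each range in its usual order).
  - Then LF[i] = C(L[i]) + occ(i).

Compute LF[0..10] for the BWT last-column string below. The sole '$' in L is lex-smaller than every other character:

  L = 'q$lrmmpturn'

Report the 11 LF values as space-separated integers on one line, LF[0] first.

Answer: 6 0 1 7 2 3 5 9 10 8 4

Derivation:
Char counts: '$':1, 'l':1, 'm':2, 'n':1, 'p':1, 'q':1, 'r':2, 't':1, 'u':1
C (first-col start): C('$')=0, C('l')=1, C('m')=2, C('n')=4, C('p')=5, C('q')=6, C('r')=7, C('t')=9, C('u')=10
L[0]='q': occ=0, LF[0]=C('q')+0=6+0=6
L[1]='$': occ=0, LF[1]=C('$')+0=0+0=0
L[2]='l': occ=0, LF[2]=C('l')+0=1+0=1
L[3]='r': occ=0, LF[3]=C('r')+0=7+0=7
L[4]='m': occ=0, LF[4]=C('m')+0=2+0=2
L[5]='m': occ=1, LF[5]=C('m')+1=2+1=3
L[6]='p': occ=0, LF[6]=C('p')+0=5+0=5
L[7]='t': occ=0, LF[7]=C('t')+0=9+0=9
L[8]='u': occ=0, LF[8]=C('u')+0=10+0=10
L[9]='r': occ=1, LF[9]=C('r')+1=7+1=8
L[10]='n': occ=0, LF[10]=C('n')+0=4+0=4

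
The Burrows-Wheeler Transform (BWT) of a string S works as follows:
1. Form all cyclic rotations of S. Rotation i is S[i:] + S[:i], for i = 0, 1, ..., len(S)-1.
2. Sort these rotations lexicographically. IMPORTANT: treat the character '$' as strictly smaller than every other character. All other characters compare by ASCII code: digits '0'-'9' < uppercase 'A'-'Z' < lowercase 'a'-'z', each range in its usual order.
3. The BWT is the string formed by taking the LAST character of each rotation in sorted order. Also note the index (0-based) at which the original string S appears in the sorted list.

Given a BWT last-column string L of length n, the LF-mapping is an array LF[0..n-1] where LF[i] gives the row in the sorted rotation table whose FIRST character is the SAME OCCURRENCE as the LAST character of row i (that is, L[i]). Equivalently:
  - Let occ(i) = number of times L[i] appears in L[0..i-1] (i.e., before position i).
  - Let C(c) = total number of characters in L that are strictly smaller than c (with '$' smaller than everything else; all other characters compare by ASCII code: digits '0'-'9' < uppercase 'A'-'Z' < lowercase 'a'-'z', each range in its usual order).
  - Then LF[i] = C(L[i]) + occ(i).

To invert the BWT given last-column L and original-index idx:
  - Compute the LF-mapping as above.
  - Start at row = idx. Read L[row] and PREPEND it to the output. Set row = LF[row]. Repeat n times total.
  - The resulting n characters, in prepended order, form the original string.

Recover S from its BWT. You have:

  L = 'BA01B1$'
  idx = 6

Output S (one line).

Answer: BA011B$

Derivation:
LF mapping: 5 4 1 2 6 3 0
Walk LF starting at row 6, prepending L[row]:
  step 1: row=6, L[6]='$', prepend. Next row=LF[6]=0
  step 2: row=0, L[0]='B', prepend. Next row=LF[0]=5
  step 3: row=5, L[5]='1', prepend. Next row=LF[5]=3
  step 4: row=3, L[3]='1', prepend. Next row=LF[3]=2
  step 5: row=2, L[2]='0', prepend. Next row=LF[2]=1
  step 6: row=1, L[1]='A', prepend. Next row=LF[1]=4
  step 7: row=4, L[4]='B', prepend. Next row=LF[4]=6
Reversed output: BA011B$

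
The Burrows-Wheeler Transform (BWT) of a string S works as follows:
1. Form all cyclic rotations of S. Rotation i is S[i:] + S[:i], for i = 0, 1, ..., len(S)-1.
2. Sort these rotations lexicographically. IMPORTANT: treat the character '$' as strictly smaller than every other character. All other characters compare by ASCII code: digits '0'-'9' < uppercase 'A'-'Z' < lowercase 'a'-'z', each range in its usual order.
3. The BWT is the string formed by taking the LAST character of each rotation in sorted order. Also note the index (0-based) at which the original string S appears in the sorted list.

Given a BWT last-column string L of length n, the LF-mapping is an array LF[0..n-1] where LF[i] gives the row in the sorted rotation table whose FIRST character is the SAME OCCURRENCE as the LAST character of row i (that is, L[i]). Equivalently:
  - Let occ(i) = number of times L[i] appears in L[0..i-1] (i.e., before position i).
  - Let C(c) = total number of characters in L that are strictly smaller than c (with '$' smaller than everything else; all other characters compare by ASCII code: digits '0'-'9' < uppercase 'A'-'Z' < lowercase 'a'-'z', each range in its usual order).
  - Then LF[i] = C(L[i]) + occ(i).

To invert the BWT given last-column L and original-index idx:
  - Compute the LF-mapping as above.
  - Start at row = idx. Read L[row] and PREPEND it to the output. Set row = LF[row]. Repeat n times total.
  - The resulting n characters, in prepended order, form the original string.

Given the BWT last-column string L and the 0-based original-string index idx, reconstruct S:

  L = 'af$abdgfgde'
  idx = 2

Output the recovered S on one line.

LF mapping: 1 7 0 2 3 4 9 8 10 5 6
Walk LF starting at row 2, prepending L[row]:
  step 1: row=2, L[2]='$', prepend. Next row=LF[2]=0
  step 2: row=0, L[0]='a', prepend. Next row=LF[0]=1
  step 3: row=1, L[1]='f', prepend. Next row=LF[1]=7
  step 4: row=7, L[7]='f', prepend. Next row=LF[7]=8
  step 5: row=8, L[8]='g', prepend. Next row=LF[8]=10
  step 6: row=10, L[10]='e', prepend. Next row=LF[10]=6
  step 7: row=6, L[6]='g', prepend. Next row=LF[6]=9
  step 8: row=9, L[9]='d', prepend. Next row=LF[9]=5
  step 9: row=5, L[5]='d', prepend. Next row=LF[5]=4
  step 10: row=4, L[4]='b', prepend. Next row=LF[4]=3
  step 11: row=3, L[3]='a', prepend. Next row=LF[3]=2
Reversed output: abddgegffa$

Answer: abddgegffa$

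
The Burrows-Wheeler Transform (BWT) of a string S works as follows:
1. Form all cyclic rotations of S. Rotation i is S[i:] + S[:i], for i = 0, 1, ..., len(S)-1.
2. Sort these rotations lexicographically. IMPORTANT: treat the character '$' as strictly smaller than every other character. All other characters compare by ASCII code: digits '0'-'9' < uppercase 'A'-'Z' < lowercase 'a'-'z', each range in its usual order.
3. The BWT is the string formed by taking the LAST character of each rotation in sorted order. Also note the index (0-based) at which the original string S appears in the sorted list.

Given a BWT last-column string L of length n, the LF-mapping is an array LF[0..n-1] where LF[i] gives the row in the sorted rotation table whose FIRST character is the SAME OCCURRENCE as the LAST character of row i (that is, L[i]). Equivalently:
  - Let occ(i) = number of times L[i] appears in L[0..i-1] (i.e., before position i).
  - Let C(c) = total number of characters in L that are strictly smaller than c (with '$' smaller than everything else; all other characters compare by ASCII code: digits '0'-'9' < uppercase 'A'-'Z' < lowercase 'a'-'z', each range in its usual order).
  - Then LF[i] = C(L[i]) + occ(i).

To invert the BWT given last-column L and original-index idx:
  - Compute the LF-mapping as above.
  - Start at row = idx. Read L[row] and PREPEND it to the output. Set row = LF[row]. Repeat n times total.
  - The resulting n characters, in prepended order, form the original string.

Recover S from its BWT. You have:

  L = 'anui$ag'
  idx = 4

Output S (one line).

Answer: iguana$

Derivation:
LF mapping: 1 5 6 4 0 2 3
Walk LF starting at row 4, prepending L[row]:
  step 1: row=4, L[4]='$', prepend. Next row=LF[4]=0
  step 2: row=0, L[0]='a', prepend. Next row=LF[0]=1
  step 3: row=1, L[1]='n', prepend. Next row=LF[1]=5
  step 4: row=5, L[5]='a', prepend. Next row=LF[5]=2
  step 5: row=2, L[2]='u', prepend. Next row=LF[2]=6
  step 6: row=6, L[6]='g', prepend. Next row=LF[6]=3
  step 7: row=3, L[3]='i', prepend. Next row=LF[3]=4
Reversed output: iguana$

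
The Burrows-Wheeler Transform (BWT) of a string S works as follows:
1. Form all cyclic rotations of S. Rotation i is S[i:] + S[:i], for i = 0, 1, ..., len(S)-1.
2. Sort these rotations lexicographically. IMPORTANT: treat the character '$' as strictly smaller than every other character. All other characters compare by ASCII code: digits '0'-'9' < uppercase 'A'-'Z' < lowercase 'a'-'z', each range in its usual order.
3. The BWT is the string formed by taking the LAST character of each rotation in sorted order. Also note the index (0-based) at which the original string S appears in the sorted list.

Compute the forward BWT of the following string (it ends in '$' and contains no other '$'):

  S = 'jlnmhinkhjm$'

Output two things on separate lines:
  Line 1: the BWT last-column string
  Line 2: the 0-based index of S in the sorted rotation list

Answer: mmkh$hnjjnil
4

Derivation:
All 12 rotations (rotation i = S[i:]+S[:i]):
  rot[0] = jlnmhinkhjm$
  rot[1] = lnmhinkhjm$j
  rot[2] = nmhinkhjm$jl
  rot[3] = mhinkhjm$jln
  rot[4] = hinkhjm$jlnm
  rot[5] = inkhjm$jlnmh
  rot[6] = nkhjm$jlnmhi
  rot[7] = khjm$jlnmhin
  rot[8] = hjm$jlnmhink
  rot[9] = jm$jlnmhinkh
  rot[10] = m$jlnmhinkhj
  rot[11] = $jlnmhinkhjm
Sorted (with $ < everything):
  sorted[0] = $jlnmhinkhjm  (last char: 'm')
  sorted[1] = hinkhjm$jlnm  (last char: 'm')
  sorted[2] = hjm$jlnmhink  (last char: 'k')
  sorted[3] = inkhjm$jlnmh  (last char: 'h')
  sorted[4] = jlnmhinkhjm$  (last char: '$')
  sorted[5] = jm$jlnmhinkh  (last char: 'h')
  sorted[6] = khjm$jlnmhin  (last char: 'n')
  sorted[7] = lnmhinkhjm$j  (last char: 'j')
  sorted[8] = m$jlnmhinkhj  (last char: 'j')
  sorted[9] = mhinkhjm$jln  (last char: 'n')
  sorted[10] = nkhjm$jlnmhi  (last char: 'i')
  sorted[11] = nmhinkhjm$jl  (last char: 'l')
Last column: mmkh$hnjjnil
Original string S is at sorted index 4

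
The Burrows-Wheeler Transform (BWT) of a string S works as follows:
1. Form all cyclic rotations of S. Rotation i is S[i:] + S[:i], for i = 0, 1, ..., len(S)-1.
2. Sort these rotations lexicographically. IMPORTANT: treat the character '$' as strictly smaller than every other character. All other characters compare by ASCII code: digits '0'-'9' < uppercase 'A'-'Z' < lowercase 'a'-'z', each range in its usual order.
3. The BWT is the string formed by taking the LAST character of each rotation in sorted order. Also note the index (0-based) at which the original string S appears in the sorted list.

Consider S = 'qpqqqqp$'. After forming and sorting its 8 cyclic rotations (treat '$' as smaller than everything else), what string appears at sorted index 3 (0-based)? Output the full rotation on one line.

Answer: qp$qpqqq

Derivation:
All 8 rotations (rotation i = S[i:]+S[:i]):
  rot[0] = qpqqqqp$
  rot[1] = pqqqqp$q
  rot[2] = qqqqp$qp
  rot[3] = qqqp$qpq
  rot[4] = qqp$qpqq
  rot[5] = qp$qpqqq
  rot[6] = p$qpqqqq
  rot[7] = $qpqqqqp
Sorted (with $ < everything):
  sorted[0] = $qpqqqqp
  sorted[1] = p$qpqqqq
  sorted[2] = pqqqqp$q
  sorted[3] = qp$qpqqq
  sorted[4] = qpqqqqp$
  sorted[5] = qqp$qpqq
  sorted[6] = qqqp$qpq
  sorted[7] = qqqqp$qp
sorted[3] = qp$qpqqq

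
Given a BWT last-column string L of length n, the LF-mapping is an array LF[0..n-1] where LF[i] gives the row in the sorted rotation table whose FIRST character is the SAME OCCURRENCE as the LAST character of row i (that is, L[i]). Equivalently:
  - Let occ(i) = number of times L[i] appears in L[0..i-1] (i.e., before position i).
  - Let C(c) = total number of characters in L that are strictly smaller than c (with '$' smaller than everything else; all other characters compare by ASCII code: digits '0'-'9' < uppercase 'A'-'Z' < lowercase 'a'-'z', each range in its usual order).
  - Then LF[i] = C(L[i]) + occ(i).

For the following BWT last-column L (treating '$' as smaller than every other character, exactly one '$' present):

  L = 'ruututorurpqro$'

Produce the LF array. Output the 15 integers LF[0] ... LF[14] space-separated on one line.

Char counts: '$':1, 'o':2, 'p':1, 'q':1, 'r':4, 't':2, 'u':4
C (first-col start): C('$')=0, C('o')=1, C('p')=3, C('q')=4, C('r')=5, C('t')=9, C('u')=11
L[0]='r': occ=0, LF[0]=C('r')+0=5+0=5
L[1]='u': occ=0, LF[1]=C('u')+0=11+0=11
L[2]='u': occ=1, LF[2]=C('u')+1=11+1=12
L[3]='t': occ=0, LF[3]=C('t')+0=9+0=9
L[4]='u': occ=2, LF[4]=C('u')+2=11+2=13
L[5]='t': occ=1, LF[5]=C('t')+1=9+1=10
L[6]='o': occ=0, LF[6]=C('o')+0=1+0=1
L[7]='r': occ=1, LF[7]=C('r')+1=5+1=6
L[8]='u': occ=3, LF[8]=C('u')+3=11+3=14
L[9]='r': occ=2, LF[9]=C('r')+2=5+2=7
L[10]='p': occ=0, LF[10]=C('p')+0=3+0=3
L[11]='q': occ=0, LF[11]=C('q')+0=4+0=4
L[12]='r': occ=3, LF[12]=C('r')+3=5+3=8
L[13]='o': occ=1, LF[13]=C('o')+1=1+1=2
L[14]='$': occ=0, LF[14]=C('$')+0=0+0=0

Answer: 5 11 12 9 13 10 1 6 14 7 3 4 8 2 0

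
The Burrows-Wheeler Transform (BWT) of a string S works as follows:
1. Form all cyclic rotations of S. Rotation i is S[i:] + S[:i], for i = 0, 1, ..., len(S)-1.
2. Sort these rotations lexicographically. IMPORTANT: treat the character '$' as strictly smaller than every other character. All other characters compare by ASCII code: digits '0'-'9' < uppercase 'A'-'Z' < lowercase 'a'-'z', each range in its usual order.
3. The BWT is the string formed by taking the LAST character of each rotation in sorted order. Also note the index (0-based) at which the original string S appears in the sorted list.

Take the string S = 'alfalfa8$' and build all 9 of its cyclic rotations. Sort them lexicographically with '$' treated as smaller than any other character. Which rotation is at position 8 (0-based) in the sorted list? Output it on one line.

Answer: lfalfa8$a

Derivation:
All 9 rotations (rotation i = S[i:]+S[:i]):
  rot[0] = alfalfa8$
  rot[1] = lfalfa8$a
  rot[2] = falfa8$al
  rot[3] = alfa8$alf
  rot[4] = lfa8$alfa
  rot[5] = fa8$alfal
  rot[6] = a8$alfalf
  rot[7] = 8$alfalfa
  rot[8] = $alfalfa8
Sorted (with $ < everything):
  sorted[0] = $alfalfa8
  sorted[1] = 8$alfalfa
  sorted[2] = a8$alfalf
  sorted[3] = alfa8$alf
  sorted[4] = alfalfa8$
  sorted[5] = fa8$alfal
  sorted[6] = falfa8$al
  sorted[7] = lfa8$alfa
  sorted[8] = lfalfa8$a
sorted[8] = lfalfa8$a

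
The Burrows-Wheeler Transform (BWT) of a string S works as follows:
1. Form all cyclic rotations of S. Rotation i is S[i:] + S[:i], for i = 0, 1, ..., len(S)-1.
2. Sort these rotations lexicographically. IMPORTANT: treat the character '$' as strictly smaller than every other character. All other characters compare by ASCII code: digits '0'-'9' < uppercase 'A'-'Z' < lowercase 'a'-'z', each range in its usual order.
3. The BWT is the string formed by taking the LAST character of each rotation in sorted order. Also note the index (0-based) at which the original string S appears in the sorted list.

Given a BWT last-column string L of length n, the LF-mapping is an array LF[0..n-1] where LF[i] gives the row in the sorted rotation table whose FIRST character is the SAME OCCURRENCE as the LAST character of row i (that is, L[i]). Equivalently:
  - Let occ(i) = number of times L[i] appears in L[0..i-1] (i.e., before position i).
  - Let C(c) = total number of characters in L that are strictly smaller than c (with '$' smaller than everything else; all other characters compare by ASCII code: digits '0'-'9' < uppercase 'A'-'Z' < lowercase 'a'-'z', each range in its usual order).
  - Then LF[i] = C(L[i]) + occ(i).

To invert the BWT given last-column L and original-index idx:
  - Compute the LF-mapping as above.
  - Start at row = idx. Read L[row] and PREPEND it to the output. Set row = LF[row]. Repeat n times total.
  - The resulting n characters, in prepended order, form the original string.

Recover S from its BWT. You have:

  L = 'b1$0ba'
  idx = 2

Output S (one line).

LF mapping: 4 2 0 1 5 3
Walk LF starting at row 2, prepending L[row]:
  step 1: row=2, L[2]='$', prepend. Next row=LF[2]=0
  step 2: row=0, L[0]='b', prepend. Next row=LF[0]=4
  step 3: row=4, L[4]='b', prepend. Next row=LF[4]=5
  step 4: row=5, L[5]='a', prepend. Next row=LF[5]=3
  step 5: row=3, L[3]='0', prepend. Next row=LF[3]=1
  step 6: row=1, L[1]='1', prepend. Next row=LF[1]=2
Reversed output: 10abb$

Answer: 10abb$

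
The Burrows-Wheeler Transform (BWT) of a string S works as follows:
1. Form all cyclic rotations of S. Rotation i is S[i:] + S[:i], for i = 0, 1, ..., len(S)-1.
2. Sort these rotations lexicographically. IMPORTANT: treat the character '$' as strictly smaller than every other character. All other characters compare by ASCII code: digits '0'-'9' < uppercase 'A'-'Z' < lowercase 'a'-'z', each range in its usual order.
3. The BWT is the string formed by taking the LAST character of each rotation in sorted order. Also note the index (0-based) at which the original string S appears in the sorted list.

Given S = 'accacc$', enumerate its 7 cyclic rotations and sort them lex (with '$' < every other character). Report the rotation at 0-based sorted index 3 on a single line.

All 7 rotations (rotation i = S[i:]+S[:i]):
  rot[0] = accacc$
  rot[1] = ccacc$a
  rot[2] = cacc$ac
  rot[3] = acc$acc
  rot[4] = cc$acca
  rot[5] = c$accac
  rot[6] = $accacc
Sorted (with $ < everything):
  sorted[0] = $accacc
  sorted[1] = acc$acc
  sorted[2] = accacc$
  sorted[3] = c$accac
  sorted[4] = cacc$ac
  sorted[5] = cc$acca
  sorted[6] = ccacc$a
sorted[3] = c$accac

Answer: c$accac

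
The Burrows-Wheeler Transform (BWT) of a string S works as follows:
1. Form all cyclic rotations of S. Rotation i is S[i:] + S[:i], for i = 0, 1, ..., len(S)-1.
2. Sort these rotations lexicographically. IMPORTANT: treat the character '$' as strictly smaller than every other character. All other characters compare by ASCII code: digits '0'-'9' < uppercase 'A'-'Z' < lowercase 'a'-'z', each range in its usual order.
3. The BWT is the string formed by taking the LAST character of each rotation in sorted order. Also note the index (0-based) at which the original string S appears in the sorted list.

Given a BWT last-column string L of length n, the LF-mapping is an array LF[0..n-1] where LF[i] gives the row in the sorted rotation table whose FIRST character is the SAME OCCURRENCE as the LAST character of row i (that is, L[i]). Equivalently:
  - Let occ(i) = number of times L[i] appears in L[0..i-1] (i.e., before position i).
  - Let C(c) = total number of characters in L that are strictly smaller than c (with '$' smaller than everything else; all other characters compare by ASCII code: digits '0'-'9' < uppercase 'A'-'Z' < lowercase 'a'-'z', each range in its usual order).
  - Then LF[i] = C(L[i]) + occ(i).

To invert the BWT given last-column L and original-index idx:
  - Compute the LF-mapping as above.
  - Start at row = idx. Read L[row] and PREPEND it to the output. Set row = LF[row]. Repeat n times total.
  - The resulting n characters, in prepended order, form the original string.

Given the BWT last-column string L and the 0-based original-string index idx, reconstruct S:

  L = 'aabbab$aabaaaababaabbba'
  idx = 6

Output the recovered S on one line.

Answer: aabaaaabaabbbbbaaabbaa$

Derivation:
LF mapping: 1 2 14 15 3 16 0 4 5 17 6 7 8 9 18 10 19 11 12 20 21 22 13
Walk LF starting at row 6, prepending L[row]:
  step 1: row=6, L[6]='$', prepend. Next row=LF[6]=0
  step 2: row=0, L[0]='a', prepend. Next row=LF[0]=1
  step 3: row=1, L[1]='a', prepend. Next row=LF[1]=2
  step 4: row=2, L[2]='b', prepend. Next row=LF[2]=14
  step 5: row=14, L[14]='b', prepend. Next row=LF[14]=18
  step 6: row=18, L[18]='a', prepend. Next row=LF[18]=12
  step 7: row=12, L[12]='a', prepend. Next row=LF[12]=8
  step 8: row=8, L[8]='a', prepend. Next row=LF[8]=5
  step 9: row=5, L[5]='b', prepend. Next row=LF[5]=16
  step 10: row=16, L[16]='b', prepend. Next row=LF[16]=19
  step 11: row=19, L[19]='b', prepend. Next row=LF[19]=20
  step 12: row=20, L[20]='b', prepend. Next row=LF[20]=21
  step 13: row=21, L[21]='b', prepend. Next row=LF[21]=22
  step 14: row=22, L[22]='a', prepend. Next row=LF[22]=13
  step 15: row=13, L[13]='a', prepend. Next row=LF[13]=9
  step 16: row=9, L[9]='b', prepend. Next row=LF[9]=17
  step 17: row=17, L[17]='a', prepend. Next row=LF[17]=11
  step 18: row=11, L[11]='a', prepend. Next row=LF[11]=7
  step 19: row=7, L[7]='a', prepend. Next row=LF[7]=4
  step 20: row=4, L[4]='a', prepend. Next row=LF[4]=3
  step 21: row=3, L[3]='b', prepend. Next row=LF[3]=15
  step 22: row=15, L[15]='a', prepend. Next row=LF[15]=10
  step 23: row=10, L[10]='a', prepend. Next row=LF[10]=6
Reversed output: aabaaaabaabbbbbaaabbaa$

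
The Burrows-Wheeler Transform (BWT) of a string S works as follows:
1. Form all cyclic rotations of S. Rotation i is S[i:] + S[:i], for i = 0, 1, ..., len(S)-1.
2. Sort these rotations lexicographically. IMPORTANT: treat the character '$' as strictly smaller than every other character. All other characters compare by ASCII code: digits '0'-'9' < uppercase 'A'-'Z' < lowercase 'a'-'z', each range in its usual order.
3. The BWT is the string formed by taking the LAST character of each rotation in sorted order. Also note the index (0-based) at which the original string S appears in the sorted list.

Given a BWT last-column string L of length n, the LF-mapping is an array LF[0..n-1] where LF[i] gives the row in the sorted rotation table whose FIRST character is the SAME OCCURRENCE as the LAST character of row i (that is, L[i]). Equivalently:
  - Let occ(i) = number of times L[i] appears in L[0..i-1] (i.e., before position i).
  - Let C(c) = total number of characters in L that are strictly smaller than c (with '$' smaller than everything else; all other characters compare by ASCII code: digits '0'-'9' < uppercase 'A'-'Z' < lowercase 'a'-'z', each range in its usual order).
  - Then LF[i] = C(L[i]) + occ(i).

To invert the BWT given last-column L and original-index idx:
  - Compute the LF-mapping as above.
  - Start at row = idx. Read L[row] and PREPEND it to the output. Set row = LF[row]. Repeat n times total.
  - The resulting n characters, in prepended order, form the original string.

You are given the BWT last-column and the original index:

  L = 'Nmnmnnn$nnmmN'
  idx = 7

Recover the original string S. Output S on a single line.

Answer: nNnnmnmnnmmN$

Derivation:
LF mapping: 1 3 7 4 8 9 10 0 11 12 5 6 2
Walk LF starting at row 7, prepending L[row]:
  step 1: row=7, L[7]='$', prepend. Next row=LF[7]=0
  step 2: row=0, L[0]='N', prepend. Next row=LF[0]=1
  step 3: row=1, L[1]='m', prepend. Next row=LF[1]=3
  step 4: row=3, L[3]='m', prepend. Next row=LF[3]=4
  step 5: row=4, L[4]='n', prepend. Next row=LF[4]=8
  step 6: row=8, L[8]='n', prepend. Next row=LF[8]=11
  step 7: row=11, L[11]='m', prepend. Next row=LF[11]=6
  step 8: row=6, L[6]='n', prepend. Next row=LF[6]=10
  step 9: row=10, L[10]='m', prepend. Next row=LF[10]=5
  step 10: row=5, L[5]='n', prepend. Next row=LF[5]=9
  step 11: row=9, L[9]='n', prepend. Next row=LF[9]=12
  step 12: row=12, L[12]='N', prepend. Next row=LF[12]=2
  step 13: row=2, L[2]='n', prepend. Next row=LF[2]=7
Reversed output: nNnnmnmnnmmN$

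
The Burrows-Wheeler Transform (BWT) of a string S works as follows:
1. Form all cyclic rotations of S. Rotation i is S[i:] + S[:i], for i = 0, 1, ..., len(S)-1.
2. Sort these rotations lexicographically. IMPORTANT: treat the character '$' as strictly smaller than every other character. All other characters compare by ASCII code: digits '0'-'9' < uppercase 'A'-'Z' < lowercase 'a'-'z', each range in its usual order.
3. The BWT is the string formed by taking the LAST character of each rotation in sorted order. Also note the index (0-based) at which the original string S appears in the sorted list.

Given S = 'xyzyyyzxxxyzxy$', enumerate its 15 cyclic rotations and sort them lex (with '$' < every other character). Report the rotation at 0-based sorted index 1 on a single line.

Answer: xxxyzxy$xyzyyyz

Derivation:
All 15 rotations (rotation i = S[i:]+S[:i]):
  rot[0] = xyzyyyzxxxyzxy$
  rot[1] = yzyyyzxxxyzxy$x
  rot[2] = zyyyzxxxyzxy$xy
  rot[3] = yyyzxxxyzxy$xyz
  rot[4] = yyzxxxyzxy$xyzy
  rot[5] = yzxxxyzxy$xyzyy
  rot[6] = zxxxyzxy$xyzyyy
  rot[7] = xxxyzxy$xyzyyyz
  rot[8] = xxyzxy$xyzyyyzx
  rot[9] = xyzxy$xyzyyyzxx
  rot[10] = yzxy$xyzyyyzxxx
  rot[11] = zxy$xyzyyyzxxxy
  rot[12] = xy$xyzyyyzxxxyz
  rot[13] = y$xyzyyyzxxxyzx
  rot[14] = $xyzyyyzxxxyzxy
Sorted (with $ < everything):
  sorted[0] = $xyzyyyzxxxyzxy
  sorted[1] = xxxyzxy$xyzyyyz
  sorted[2] = xxyzxy$xyzyyyzx
  sorted[3] = xy$xyzyyyzxxxyz
  sorted[4] = xyzxy$xyzyyyzxx
  sorted[5] = xyzyyyzxxxyzxy$
  sorted[6] = y$xyzyyyzxxxyzx
  sorted[7] = yyyzxxxyzxy$xyz
  sorted[8] = yyzxxxyzxy$xyzy
  sorted[9] = yzxxxyzxy$xyzyy
  sorted[10] = yzxy$xyzyyyzxxx
  sorted[11] = yzyyyzxxxyzxy$x
  sorted[12] = zxxxyzxy$xyzyyy
  sorted[13] = zxy$xyzyyyzxxxy
  sorted[14] = zyyyzxxxyzxy$xy
sorted[1] = xxxyzxy$xyzyyyz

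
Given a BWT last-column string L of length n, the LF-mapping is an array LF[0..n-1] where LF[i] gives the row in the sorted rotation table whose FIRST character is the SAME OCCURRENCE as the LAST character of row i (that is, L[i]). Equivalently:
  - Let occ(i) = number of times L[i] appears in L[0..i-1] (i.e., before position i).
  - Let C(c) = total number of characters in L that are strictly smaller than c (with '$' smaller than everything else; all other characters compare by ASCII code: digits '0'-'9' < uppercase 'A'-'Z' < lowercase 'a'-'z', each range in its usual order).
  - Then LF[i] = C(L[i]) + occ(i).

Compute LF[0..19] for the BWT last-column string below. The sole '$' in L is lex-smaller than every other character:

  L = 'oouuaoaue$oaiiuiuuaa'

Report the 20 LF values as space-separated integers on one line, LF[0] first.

Answer: 10 11 14 15 1 12 2 16 6 0 13 3 7 8 17 9 18 19 4 5

Derivation:
Char counts: '$':1, 'a':5, 'e':1, 'i':3, 'o':4, 'u':6
C (first-col start): C('$')=0, C('a')=1, C('e')=6, C('i')=7, C('o')=10, C('u')=14
L[0]='o': occ=0, LF[0]=C('o')+0=10+0=10
L[1]='o': occ=1, LF[1]=C('o')+1=10+1=11
L[2]='u': occ=0, LF[2]=C('u')+0=14+0=14
L[3]='u': occ=1, LF[3]=C('u')+1=14+1=15
L[4]='a': occ=0, LF[4]=C('a')+0=1+0=1
L[5]='o': occ=2, LF[5]=C('o')+2=10+2=12
L[6]='a': occ=1, LF[6]=C('a')+1=1+1=2
L[7]='u': occ=2, LF[7]=C('u')+2=14+2=16
L[8]='e': occ=0, LF[8]=C('e')+0=6+0=6
L[9]='$': occ=0, LF[9]=C('$')+0=0+0=0
L[10]='o': occ=3, LF[10]=C('o')+3=10+3=13
L[11]='a': occ=2, LF[11]=C('a')+2=1+2=3
L[12]='i': occ=0, LF[12]=C('i')+0=7+0=7
L[13]='i': occ=1, LF[13]=C('i')+1=7+1=8
L[14]='u': occ=3, LF[14]=C('u')+3=14+3=17
L[15]='i': occ=2, LF[15]=C('i')+2=7+2=9
L[16]='u': occ=4, LF[16]=C('u')+4=14+4=18
L[17]='u': occ=5, LF[17]=C('u')+5=14+5=19
L[18]='a': occ=3, LF[18]=C('a')+3=1+3=4
L[19]='a': occ=4, LF[19]=C('a')+4=1+4=5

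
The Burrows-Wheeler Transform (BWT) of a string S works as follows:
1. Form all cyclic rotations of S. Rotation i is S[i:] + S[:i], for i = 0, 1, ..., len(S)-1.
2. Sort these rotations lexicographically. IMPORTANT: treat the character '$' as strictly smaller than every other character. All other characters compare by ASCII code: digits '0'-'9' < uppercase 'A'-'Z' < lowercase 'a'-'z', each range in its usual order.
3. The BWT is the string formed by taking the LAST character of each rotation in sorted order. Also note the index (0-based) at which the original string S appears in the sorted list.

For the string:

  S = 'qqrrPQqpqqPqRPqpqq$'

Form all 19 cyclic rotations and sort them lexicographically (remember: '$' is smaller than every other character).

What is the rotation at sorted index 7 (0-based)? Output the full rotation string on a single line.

Answer: pqqPqRPqpqq$qqrrPQq

Derivation:
All 19 rotations (rotation i = S[i:]+S[:i]):
  rot[0] = qqrrPQqpqqPqRPqpqq$
  rot[1] = qrrPQqpqqPqRPqpqq$q
  rot[2] = rrPQqpqqPqRPqpqq$qq
  rot[3] = rPQqpqqPqRPqpqq$qqr
  rot[4] = PQqpqqPqRPqpqq$qqrr
  rot[5] = QqpqqPqRPqpqq$qqrrP
  rot[6] = qpqqPqRPqpqq$qqrrPQ
  rot[7] = pqqPqRPqpqq$qqrrPQq
  rot[8] = qqPqRPqpqq$qqrrPQqp
  rot[9] = qPqRPqpqq$qqrrPQqpq
  rot[10] = PqRPqpqq$qqrrPQqpqq
  rot[11] = qRPqpqq$qqrrPQqpqqP
  rot[12] = RPqpqq$qqrrPQqpqqPq
  rot[13] = Pqpqq$qqrrPQqpqqPqR
  rot[14] = qpqq$qqrrPQqpqqPqRP
  rot[15] = pqq$qqrrPQqpqqPqRPq
  rot[16] = qq$qqrrPQqpqqPqRPqp
  rot[17] = q$qqrrPQqpqqPqRPqpq
  rot[18] = $qqrrPQqpqqPqRPqpqq
Sorted (with $ < everything):
  sorted[0] = $qqrrPQqpqqPqRPqpqq
  sorted[1] = PQqpqqPqRPqpqq$qqrr
  sorted[2] = PqRPqpqq$qqrrPQqpqq
  sorted[3] = Pqpqq$qqrrPQqpqqPqR
  sorted[4] = QqpqqPqRPqpqq$qqrrP
  sorted[5] = RPqpqq$qqrrPQqpqqPq
  sorted[6] = pqq$qqrrPQqpqqPqRPq
  sorted[7] = pqqPqRPqpqq$qqrrPQq
  sorted[8] = q$qqrrPQqpqqPqRPqpq
  sorted[9] = qPqRPqpqq$qqrrPQqpq
  sorted[10] = qRPqpqq$qqrrPQqpqqP
  sorted[11] = qpqq$qqrrPQqpqqPqRP
  sorted[12] = qpqqPqRPqpqq$qqrrPQ
  sorted[13] = qq$qqrrPQqpqqPqRPqp
  sorted[14] = qqPqRPqpqq$qqrrPQqp
  sorted[15] = qqrrPQqpqqPqRPqpqq$
  sorted[16] = qrrPQqpqqPqRPqpqq$q
  sorted[17] = rPQqpqqPqRPqpqq$qqr
  sorted[18] = rrPQqpqqPqRPqpqq$qq
sorted[7] = pqqPqRPqpqq$qqrrPQq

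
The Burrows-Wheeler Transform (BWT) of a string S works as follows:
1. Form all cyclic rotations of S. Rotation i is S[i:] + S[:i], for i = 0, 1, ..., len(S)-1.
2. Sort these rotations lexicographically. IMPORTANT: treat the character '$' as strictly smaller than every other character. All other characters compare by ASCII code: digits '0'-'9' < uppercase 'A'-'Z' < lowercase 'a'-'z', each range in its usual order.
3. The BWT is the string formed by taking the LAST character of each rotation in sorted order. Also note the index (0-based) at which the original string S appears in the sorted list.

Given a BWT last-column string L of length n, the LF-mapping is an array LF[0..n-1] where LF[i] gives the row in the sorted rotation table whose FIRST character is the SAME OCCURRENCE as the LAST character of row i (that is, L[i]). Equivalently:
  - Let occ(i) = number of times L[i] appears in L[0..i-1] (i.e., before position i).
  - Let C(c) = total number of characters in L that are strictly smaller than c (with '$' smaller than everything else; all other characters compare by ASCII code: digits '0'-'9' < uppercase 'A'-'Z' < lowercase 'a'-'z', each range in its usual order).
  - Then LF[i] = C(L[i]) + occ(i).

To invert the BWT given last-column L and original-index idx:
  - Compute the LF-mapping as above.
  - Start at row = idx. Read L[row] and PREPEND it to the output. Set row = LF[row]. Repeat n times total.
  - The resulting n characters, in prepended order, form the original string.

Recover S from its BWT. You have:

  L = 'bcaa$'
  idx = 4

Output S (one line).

Answer: caab$

Derivation:
LF mapping: 3 4 1 2 0
Walk LF starting at row 4, prepending L[row]:
  step 1: row=4, L[4]='$', prepend. Next row=LF[4]=0
  step 2: row=0, L[0]='b', prepend. Next row=LF[0]=3
  step 3: row=3, L[3]='a', prepend. Next row=LF[3]=2
  step 4: row=2, L[2]='a', prepend. Next row=LF[2]=1
  step 5: row=1, L[1]='c', prepend. Next row=LF[1]=4
Reversed output: caab$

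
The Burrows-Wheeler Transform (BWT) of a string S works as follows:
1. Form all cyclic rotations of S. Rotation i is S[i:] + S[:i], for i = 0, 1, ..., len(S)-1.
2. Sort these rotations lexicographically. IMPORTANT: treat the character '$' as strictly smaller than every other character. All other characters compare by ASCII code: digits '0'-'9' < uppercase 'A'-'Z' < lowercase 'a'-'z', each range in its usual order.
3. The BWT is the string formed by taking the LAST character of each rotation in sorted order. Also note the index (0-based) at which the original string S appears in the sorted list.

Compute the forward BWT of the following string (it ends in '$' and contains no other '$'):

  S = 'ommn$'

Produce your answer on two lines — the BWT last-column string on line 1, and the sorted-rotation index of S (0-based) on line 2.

All 5 rotations (rotation i = S[i:]+S[:i]):
  rot[0] = ommn$
  rot[1] = mmn$o
  rot[2] = mn$om
  rot[3] = n$omm
  rot[4] = $ommn
Sorted (with $ < everything):
  sorted[0] = $ommn  (last char: 'n')
  sorted[1] = mmn$o  (last char: 'o')
  sorted[2] = mn$om  (last char: 'm')
  sorted[3] = n$omm  (last char: 'm')
  sorted[4] = ommn$  (last char: '$')
Last column: nomm$
Original string S is at sorted index 4

Answer: nomm$
4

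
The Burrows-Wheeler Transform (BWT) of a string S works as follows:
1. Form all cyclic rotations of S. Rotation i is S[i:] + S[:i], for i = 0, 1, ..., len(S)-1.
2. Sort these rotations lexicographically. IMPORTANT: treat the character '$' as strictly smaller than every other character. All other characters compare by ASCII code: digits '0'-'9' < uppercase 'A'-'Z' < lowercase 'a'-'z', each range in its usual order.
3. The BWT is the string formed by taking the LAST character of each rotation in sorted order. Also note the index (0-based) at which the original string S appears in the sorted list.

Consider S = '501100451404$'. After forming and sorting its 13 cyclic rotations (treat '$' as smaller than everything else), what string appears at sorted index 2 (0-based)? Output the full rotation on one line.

All 13 rotations (rotation i = S[i:]+S[:i]):
  rot[0] = 501100451404$
  rot[1] = 01100451404$5
  rot[2] = 1100451404$50
  rot[3] = 100451404$501
  rot[4] = 00451404$5011
  rot[5] = 0451404$50110
  rot[6] = 451404$501100
  rot[7] = 51404$5011004
  rot[8] = 1404$50110045
  rot[9] = 404$501100451
  rot[10] = 04$5011004514
  rot[11] = 4$50110045140
  rot[12] = $501100451404
Sorted (with $ < everything):
  sorted[0] = $501100451404
  sorted[1] = 00451404$5011
  sorted[2] = 01100451404$5
  sorted[3] = 04$5011004514
  sorted[4] = 0451404$50110
  sorted[5] = 100451404$501
  sorted[6] = 1100451404$50
  sorted[7] = 1404$50110045
  sorted[8] = 4$50110045140
  sorted[9] = 404$501100451
  sorted[10] = 451404$501100
  sorted[11] = 501100451404$
  sorted[12] = 51404$5011004
sorted[2] = 01100451404$5

Answer: 01100451404$5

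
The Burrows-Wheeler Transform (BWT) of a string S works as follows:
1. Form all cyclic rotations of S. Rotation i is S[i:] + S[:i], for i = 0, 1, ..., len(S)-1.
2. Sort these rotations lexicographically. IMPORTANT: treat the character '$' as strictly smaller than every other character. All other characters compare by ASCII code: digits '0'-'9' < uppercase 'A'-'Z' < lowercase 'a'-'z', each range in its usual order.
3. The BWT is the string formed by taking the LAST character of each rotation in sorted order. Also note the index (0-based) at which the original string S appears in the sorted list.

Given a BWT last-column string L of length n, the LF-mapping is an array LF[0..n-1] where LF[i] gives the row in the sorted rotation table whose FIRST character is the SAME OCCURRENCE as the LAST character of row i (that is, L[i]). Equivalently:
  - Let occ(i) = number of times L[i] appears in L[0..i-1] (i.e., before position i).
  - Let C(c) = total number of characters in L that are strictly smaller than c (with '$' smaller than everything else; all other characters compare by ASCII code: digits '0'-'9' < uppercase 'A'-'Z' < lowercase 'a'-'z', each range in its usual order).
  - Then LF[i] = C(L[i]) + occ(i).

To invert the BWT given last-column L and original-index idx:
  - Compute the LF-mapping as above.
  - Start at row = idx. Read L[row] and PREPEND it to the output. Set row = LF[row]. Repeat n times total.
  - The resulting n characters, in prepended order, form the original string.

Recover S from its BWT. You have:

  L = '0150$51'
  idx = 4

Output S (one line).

Answer: 155010$

Derivation:
LF mapping: 1 3 5 2 0 6 4
Walk LF starting at row 4, prepending L[row]:
  step 1: row=4, L[4]='$', prepend. Next row=LF[4]=0
  step 2: row=0, L[0]='0', prepend. Next row=LF[0]=1
  step 3: row=1, L[1]='1', prepend. Next row=LF[1]=3
  step 4: row=3, L[3]='0', prepend. Next row=LF[3]=2
  step 5: row=2, L[2]='5', prepend. Next row=LF[2]=5
  step 6: row=5, L[5]='5', prepend. Next row=LF[5]=6
  step 7: row=6, L[6]='1', prepend. Next row=LF[6]=4
Reversed output: 155010$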